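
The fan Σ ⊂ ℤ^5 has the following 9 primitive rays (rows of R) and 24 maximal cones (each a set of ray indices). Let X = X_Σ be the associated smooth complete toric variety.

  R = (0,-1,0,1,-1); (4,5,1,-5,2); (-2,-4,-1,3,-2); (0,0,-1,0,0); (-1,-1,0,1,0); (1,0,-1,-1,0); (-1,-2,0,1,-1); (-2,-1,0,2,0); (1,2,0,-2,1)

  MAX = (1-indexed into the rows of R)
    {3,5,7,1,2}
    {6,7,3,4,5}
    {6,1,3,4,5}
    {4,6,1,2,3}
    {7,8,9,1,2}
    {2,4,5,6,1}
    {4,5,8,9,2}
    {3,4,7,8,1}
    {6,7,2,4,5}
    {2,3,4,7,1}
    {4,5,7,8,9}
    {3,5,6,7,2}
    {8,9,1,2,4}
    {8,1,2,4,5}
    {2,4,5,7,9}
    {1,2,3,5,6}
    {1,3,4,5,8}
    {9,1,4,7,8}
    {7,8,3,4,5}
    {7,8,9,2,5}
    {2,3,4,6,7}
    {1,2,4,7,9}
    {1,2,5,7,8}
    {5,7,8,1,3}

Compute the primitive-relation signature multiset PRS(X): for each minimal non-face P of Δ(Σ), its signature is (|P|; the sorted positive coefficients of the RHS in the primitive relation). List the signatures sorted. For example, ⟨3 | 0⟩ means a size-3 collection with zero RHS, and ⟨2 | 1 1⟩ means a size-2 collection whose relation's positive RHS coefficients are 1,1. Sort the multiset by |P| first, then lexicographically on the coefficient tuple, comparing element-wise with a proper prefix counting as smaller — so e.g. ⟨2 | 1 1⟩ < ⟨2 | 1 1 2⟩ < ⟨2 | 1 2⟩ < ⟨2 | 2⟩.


9 minimal non-faces of Δ(Σ) (on 9 rays):

  P={3,9}:  v_{3} + v_{9} = v_{4} + v_{7}  →  sig = ⟨2 | 1 1⟩
  P={6,8}:  v_{6} + v_{8} = v_{4} + v_{5}  →  sig = ⟨2 | 1 1⟩
  P={6,9}:  v_{6} + v_{9} = v_{2} + 2·v_{4} + v_{5} + v_{7}  →  sig = ⟨2 | 1 1 1 2⟩
  P={1,5,9}:  v_{1} + v_{5} + v_{9} = 0  →  sig = ⟨3 | 0⟩
  P={2,3,8}:  v_{2} + v_{3} + v_{8} = 0  →  sig = ⟨3 | 0⟩
  P={1,6,7}:  v_{1} + v_{6} + v_{7} = v_{2} + 2·v_{3}  →  sig = ⟨3 | 1 2⟩
  P={1,4,5,7}:  v_{1} + v_{4} + v_{5} + v_{7} = v_{3}  →  sig = ⟨4 | 1⟩
  P={2,3,4,5}:  v_{2} + v_{3} + v_{4} + v_{5} = v_{6}  →  sig = ⟨4 | 1⟩
  P={2,4,7,8}:  v_{2} + v_{4} + v_{7} + v_{8} = v_{9}  →  sig = ⟨4 | 1⟩

so the primitive-relation signature multiset is
{ ⟨2 | 1 1⟩ ×2,  ⟨2 | 1 1 1 2⟩,  ⟨3 | 0⟩ ×2,  ⟨3 | 1 2⟩,  ⟨4 | 1⟩ ×3 }


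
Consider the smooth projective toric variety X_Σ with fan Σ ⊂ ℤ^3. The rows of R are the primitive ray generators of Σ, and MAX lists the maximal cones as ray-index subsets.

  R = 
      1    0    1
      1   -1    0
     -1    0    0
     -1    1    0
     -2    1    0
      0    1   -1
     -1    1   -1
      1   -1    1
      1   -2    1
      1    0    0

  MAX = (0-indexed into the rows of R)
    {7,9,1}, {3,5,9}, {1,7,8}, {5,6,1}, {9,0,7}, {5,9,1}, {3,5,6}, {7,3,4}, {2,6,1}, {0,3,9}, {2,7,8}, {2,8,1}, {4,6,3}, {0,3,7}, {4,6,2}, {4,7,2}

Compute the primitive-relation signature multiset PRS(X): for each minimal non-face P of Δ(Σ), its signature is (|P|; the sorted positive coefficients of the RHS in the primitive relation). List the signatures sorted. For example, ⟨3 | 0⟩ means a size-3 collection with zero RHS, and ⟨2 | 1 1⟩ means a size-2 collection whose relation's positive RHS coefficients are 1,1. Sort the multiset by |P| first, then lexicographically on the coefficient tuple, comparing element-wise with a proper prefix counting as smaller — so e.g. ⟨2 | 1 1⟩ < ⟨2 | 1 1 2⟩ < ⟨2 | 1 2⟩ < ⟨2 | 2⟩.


Minimal non-faces — 23 found among 10 rays, 16 max cones:

  • {1,3}:  v_{1} + v_{3} = 0  ⇒ sig = ⟨2 | 0⟩
  • {2,9}:  v_{2} + v_{9} = 0  ⇒ sig = ⟨2 | 0⟩
  • {6,7}:  v_{6} + v_{7} = 0  ⇒ sig = ⟨2 | 0⟩
  • {1,4}:  v_{1} + v_{4} = v_{2}  ⇒ sig = ⟨2 | 1⟩
  • {2,3}:  v_{2} + v_{3} = v_{4}  ⇒ sig = ⟨2 | 1⟩
  • {2,5}:  v_{2} + v_{5} = v_{6}  ⇒ sig = ⟨2 | 1⟩
  • {4,9}:  v_{4} + v_{9} = v_{3}  ⇒ sig = ⟨2 | 1⟩
  • {5,7}:  v_{5} + v_{7} = v_{9}  ⇒ sig = ⟨2 | 1⟩
  • {5,8}:  v_{5} + v_{8} = v_{1}  ⇒ sig = ⟨2 | 1⟩
  • {6,9}:  v_{6} + v_{9} = v_{5}  ⇒ sig = ⟨2 | 1⟩
  • {0,1}:  v_{0} + v_{1} = v_{7} + v_{9}  ⇒ sig = ⟨2 | 1 1⟩
  • {0,2}:  v_{0} + v_{2} = v_{3} + v_{7}  ⇒ sig = ⟨2 | 1 1⟩
  • {0,6}:  v_{0} + v_{6} = v_{3} + v_{9}  ⇒ sig = ⟨2 | 1 1⟩
  • {3,8}:  v_{3} + v_{8} = v_{2} + v_{7}  ⇒ sig = ⟨2 | 1 1⟩
  • {4,5}:  v_{4} + v_{5} = v_{3} + v_{6}  ⇒ sig = ⟨2 | 1 1⟩
  • {6,8}:  v_{6} + v_{8} = v_{1} + v_{2}  ⇒ sig = ⟨2 | 1 1⟩
  • {8,9}:  v_{8} + v_{9} = v_{1} + v_{7}  ⇒ sig = ⟨2 | 1 1⟩
  • {0,4}:  v_{0} + v_{4} = 2·v_{3} + v_{7}  ⇒ sig = ⟨2 | 1 2⟩
  • {0,5}:  v_{0} + v_{5} = v_{3} + 2·v_{9}  ⇒ sig = ⟨2 | 1 2⟩
  • {4,8}:  v_{4} + v_{8} = 2·v_{2} + v_{7}  ⇒ sig = ⟨2 | 1 2⟩
  • {0,8}:  v_{0} + v_{8} = 2·v_{7}  ⇒ sig = ⟨2 | 2⟩
  • {1,2,7}:  v_{1} + v_{2} + v_{7} = v_{8}  ⇒ sig = ⟨3 | 1⟩
  • {3,7,9}:  v_{3} + v_{7} + v_{9} = v_{0}  ⇒ sig = ⟨3 | 1⟩

Sorted signature multiset PRS(X):
    ⟨2 | 0⟩
    ⟨2 | 0⟩
    ⟨2 | 0⟩
    ⟨2 | 1⟩
    ⟨2 | 1⟩
    ⟨2 | 1⟩
    ⟨2 | 1⟩
    ⟨2 | 1⟩
    ⟨2 | 1⟩
    ⟨2 | 1⟩
    ⟨2 | 1 1⟩
    ⟨2 | 1 1⟩
    ⟨2 | 1 1⟩
    ⟨2 | 1 1⟩
    ⟨2 | 1 1⟩
    ⟨2 | 1 1⟩
    ⟨2 | 1 1⟩
    ⟨2 | 1 2⟩
    ⟨2 | 1 2⟩
    ⟨2 | 1 2⟩
    ⟨2 | 2⟩
    ⟨3 | 1⟩
    ⟨3 | 1⟩


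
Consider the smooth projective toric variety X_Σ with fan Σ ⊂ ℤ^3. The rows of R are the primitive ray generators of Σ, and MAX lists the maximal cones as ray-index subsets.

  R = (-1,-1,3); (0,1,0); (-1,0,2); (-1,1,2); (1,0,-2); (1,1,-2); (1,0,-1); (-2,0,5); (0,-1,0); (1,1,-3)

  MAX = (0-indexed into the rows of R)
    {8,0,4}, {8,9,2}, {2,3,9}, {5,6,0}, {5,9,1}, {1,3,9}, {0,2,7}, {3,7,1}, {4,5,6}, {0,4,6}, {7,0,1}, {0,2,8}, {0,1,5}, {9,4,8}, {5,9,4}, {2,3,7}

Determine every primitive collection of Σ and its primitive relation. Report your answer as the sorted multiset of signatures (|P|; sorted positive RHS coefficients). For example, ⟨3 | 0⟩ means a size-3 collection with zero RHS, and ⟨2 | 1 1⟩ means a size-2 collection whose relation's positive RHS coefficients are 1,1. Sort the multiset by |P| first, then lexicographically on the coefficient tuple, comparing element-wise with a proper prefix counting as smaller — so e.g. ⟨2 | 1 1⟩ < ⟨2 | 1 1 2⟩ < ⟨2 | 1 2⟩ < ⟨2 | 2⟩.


|primitive collections| = 22. Relations:

  P = {0,9}:  v_{0} + v_{9} = 0  so sig = ⟨2 | 0⟩
  P = {1,8}:  v_{1} + v_{8} = 0  so sig = ⟨2 | 0⟩
  P = {2,4}:  v_{2} + v_{4} = 0  so sig = ⟨2 | 0⟩
  P = {0,3}:  v_{0} + v_{3} = v_{7}  so sig = ⟨2 | 1⟩
  P = {1,2}:  v_{1} + v_{2} = v_{3}  so sig = ⟨2 | 1⟩
  P = {1,4}:  v_{1} + v_{4} = v_{5}  so sig = ⟨2 | 1⟩
  P = {2,5}:  v_{2} + v_{5} = v_{1}  so sig = ⟨2 | 1⟩
  P = {3,4}:  v_{3} + v_{4} = v_{1}  so sig = ⟨2 | 1⟩
  P = {3,8}:  v_{3} + v_{8} = v_{2}  so sig = ⟨2 | 1⟩
  P = {5,8}:  v_{5} + v_{8} = v_{4}  so sig = ⟨2 | 1⟩
  P = {7,9}:  v_{7} + v_{9} = v_{3}  so sig = ⟨2 | 1⟩
  P = {2,6}:  v_{2} + v_{6} = v_{0} + v_{5}  so sig = ⟨2 | 1 1⟩
  P = {4,7}:  v_{4} + v_{7} = v_{0} + v_{1}  so sig = ⟨2 | 1 1⟩
  P = {6,9}:  v_{6} + v_{9} = v_{4} + v_{5}  so sig = ⟨2 | 1 1⟩
  P = {7,8}:  v_{7} + v_{8} = v_{0} + v_{2}  so sig = ⟨2 | 1 1⟩
  P = {3,6}:  v_{3} + v_{6} = v_{0} + v_{1} + v_{5}  so sig = ⟨2 | 1 1 1⟩
  P = {6,7}:  v_{6} + v_{7} = 2·v_{0} + v_{1} + v_{5}  so sig = ⟨2 | 1 1 2⟩
  P = {1,6}:  v_{1} + v_{6} = v_{0} + 2·v_{5}  so sig = ⟨2 | 1 2⟩
  P = {5,7}:  v_{5} + v_{7} = v_{0} + 2·v_{1}  so sig = ⟨2 | 1 2⟩
  P = {6,8}:  v_{6} + v_{8} = v_{0} + 2·v_{4}  so sig = ⟨2 | 1 2⟩
  P = {3,5}:  v_{3} + v_{5} = 2·v_{1}  so sig = ⟨2 | 2⟩
  P = {0,4,5}:  v_{0} + v_{4} + v_{5} = v_{6}  so sig = ⟨3 | 1⟩

Signatures (|P|; sorted positive RHS coefficients), sorted:
{ ⟨2 | 0⟩ ×3,  ⟨2 | 1⟩ ×8,  ⟨2 | 1 1⟩ ×4,  ⟨2 | 1 1 1⟩,  ⟨2 | 1 1 2⟩,  ⟨2 | 1 2⟩ ×3,  ⟨2 | 2⟩,  ⟨3 | 1⟩ }


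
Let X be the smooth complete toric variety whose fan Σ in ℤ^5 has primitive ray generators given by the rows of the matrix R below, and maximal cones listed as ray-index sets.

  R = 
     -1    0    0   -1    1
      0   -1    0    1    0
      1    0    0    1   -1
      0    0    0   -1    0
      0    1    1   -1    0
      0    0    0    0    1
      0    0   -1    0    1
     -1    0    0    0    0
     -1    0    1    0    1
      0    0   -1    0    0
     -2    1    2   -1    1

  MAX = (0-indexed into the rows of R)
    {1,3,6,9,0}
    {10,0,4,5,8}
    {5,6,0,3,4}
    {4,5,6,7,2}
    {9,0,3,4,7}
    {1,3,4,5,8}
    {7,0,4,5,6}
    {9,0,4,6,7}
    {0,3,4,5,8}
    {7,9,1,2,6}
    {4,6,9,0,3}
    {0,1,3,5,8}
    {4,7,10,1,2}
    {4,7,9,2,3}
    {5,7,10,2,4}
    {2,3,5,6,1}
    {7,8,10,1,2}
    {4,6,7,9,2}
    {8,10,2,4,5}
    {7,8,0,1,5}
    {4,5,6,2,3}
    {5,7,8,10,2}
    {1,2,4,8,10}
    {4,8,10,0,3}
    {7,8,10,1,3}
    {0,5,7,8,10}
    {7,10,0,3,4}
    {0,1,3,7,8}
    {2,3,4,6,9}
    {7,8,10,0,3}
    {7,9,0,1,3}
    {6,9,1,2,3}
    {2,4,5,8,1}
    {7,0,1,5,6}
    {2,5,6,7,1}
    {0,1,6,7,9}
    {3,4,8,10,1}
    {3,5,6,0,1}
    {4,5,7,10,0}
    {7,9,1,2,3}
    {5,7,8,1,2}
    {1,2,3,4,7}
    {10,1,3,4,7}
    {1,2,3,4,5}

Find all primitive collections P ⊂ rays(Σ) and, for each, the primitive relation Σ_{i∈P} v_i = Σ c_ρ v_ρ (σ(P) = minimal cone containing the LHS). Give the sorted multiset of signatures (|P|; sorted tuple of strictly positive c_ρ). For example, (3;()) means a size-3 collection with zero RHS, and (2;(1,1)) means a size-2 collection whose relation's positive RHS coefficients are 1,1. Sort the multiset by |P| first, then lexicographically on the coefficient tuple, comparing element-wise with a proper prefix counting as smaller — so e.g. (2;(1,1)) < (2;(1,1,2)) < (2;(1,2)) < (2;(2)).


Minimal non-faces — 18 found among 11 rays, 44 max cones:

  • {0,2}:  v_{0} + v_{2} = 0  ⇒ sig = (2;())
  • {5,9}:  v_{5} + v_{9} = v_{6}  ⇒ sig = (2;(1))
  • {8,9}:  v_{8} + v_{9} = v_{5} + v_{7}  ⇒ sig = (2;(1,1))
  • {9,10}:  v_{9} + v_{10} = v_{4} + v_{5} + 2·v_{7}  ⇒ sig = (2;(1,1,2))
  • {6,8}:  v_{6} + v_{8} = 2·v_{5} + v_{7}  ⇒ sig = (2;(1,2))
  • {6,10}:  v_{6} + v_{10} = v_{4} + 2·v_{5} + 2·v_{7}  ⇒ sig = (2;(1,2,2))
  • {1,4,9}:  v_{1} + v_{4} + v_{9} = 0  ⇒ sig = (3;())
  • {1,4,6}:  v_{1} + v_{4} + v_{6} = v_{5}  ⇒ sig = (3;(1))
  • {3,5,7}:  v_{3} + v_{5} + v_{7} = v_{0}  ⇒ sig = (3;(1))
  • {4,7,8}:  v_{4} + v_{7} + v_{8} = v_{10}  ⇒ sig = (3;(1))
  • {0,1,4}:  v_{0} + v_{1} + v_{4} = v_{3} + v_{8}  ⇒ sig = (3;(1,1))
  • {2,3,8}:  v_{2} + v_{3} + v_{8} = v_{1} + v_{4}  ⇒ sig = (3;(1,1))
  • {3,6,7}:  v_{3} + v_{6} + v_{7} = v_{0} + v_{9}  ⇒ sig = (3;(1,1))
  • {3,5,10}:  v_{3} + v_{5} + v_{10} = v_{0} + v_{4} + v_{8}  ⇒ sig = (3;(1,1,1))
  • {0,1,10}:  v_{0} + v_{1} + v_{10} = v_{3} + v_{7} + 2·v_{8}  ⇒ sig = (3;(1,1,2))
  • {2,3,10}:  v_{2} + v_{3} + v_{10} = v_{1} + 2·v_{4} + v_{7}  ⇒ sig = (3;(1,1,2))
  • {1,5,10}:  v_{1} + v_{5} + v_{10} = 2·v_{8}  ⇒ sig = (3;(2))
  • {1,4,5,7}:  v_{1} + v_{4} + v_{5} + v_{7} = v_{8}  ⇒ sig = (4;(1))

Signatures (|P|; sorted positive RHS coefficients), sorted:
{ (2;()),  (2;(1)),  (2;(1,1)),  (2;(1,1,2)),  (2;(1,2)),  (2;(1,2,2)),  (3;()),  (3;(1)) ×3,  (3;(1,1)) ×3,  (3;(1,1,1)),  (3;(1,1,2)) ×2,  (3;(2)),  (4;(1)) }


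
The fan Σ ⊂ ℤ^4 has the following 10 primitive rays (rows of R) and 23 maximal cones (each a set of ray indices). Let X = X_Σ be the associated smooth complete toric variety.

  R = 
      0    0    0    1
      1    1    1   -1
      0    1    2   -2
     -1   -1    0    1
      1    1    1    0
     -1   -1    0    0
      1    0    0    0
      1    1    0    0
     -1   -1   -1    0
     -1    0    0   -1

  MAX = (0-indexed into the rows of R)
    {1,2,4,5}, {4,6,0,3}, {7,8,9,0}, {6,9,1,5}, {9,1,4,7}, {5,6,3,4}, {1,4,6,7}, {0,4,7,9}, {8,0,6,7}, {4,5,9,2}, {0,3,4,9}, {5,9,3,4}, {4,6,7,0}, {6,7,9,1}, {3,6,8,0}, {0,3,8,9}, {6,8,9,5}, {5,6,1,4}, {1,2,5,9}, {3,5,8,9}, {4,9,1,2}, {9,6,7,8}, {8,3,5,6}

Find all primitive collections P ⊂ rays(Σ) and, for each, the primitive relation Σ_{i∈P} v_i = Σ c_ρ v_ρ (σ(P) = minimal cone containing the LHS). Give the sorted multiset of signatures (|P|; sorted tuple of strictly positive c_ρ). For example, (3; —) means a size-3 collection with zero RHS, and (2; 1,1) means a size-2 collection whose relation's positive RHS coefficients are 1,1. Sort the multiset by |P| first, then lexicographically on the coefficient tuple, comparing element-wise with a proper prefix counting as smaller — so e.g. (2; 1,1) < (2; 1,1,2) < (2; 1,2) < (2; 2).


Primitive collections (16):

  • {4,8}:  v_{4} + v_{8} = 0 — sig = (2; —)
  • {5,7}:  v_{5} + v_{7} = 0 — sig = (2; —)
  • {0,1}:  v_{0} + v_{1} = v_{4} — sig = (2; 1)
  • {0,5}:  v_{0} + v_{5} = v_{3} — sig = (2; 1)
  • {3,7}:  v_{3} + v_{7} = v_{0} — sig = (2; 1)
  • {1,3}:  v_{1} + v_{3} = v_{4} + v_{5} — sig = (2; 1,1)
  • {1,8}:  v_{1} + v_{8} = v_{6} + v_{9} — sig = (2; 1,1)
  • {2,7}:  v_{2} + v_{7} = v_{1} + v_{4} + v_{9} — sig = (2; 1,1,1)
  • {2,8}:  v_{2} + v_{8} = v_{1} + v_{5} + v_{9} — sig = (2; 1,1,1)
  • {0,2}:  v_{0} + v_{2} = 2·v_{4} + v_{5} + v_{9} — sig = (2; 1,1,2)
  • {2,6}:  v_{2} + v_{6} = 2·v_{1} + v_{5} — sig = (2; 1,2)
  • {2,3}:  v_{2} + v_{3} = 2·v_{4} + 2·v_{5} + v_{9} — sig = (2; 1,2,2)
  • {0,6,9}:  v_{0} + v_{6} + v_{9} = 0 — sig = (3; —)
  • {3,6,9}:  v_{3} + v_{6} + v_{9} = v_{5} — sig = (3; 1)
  • {4,6,9}:  v_{4} + v_{6} + v_{9} = v_{1} — sig = (3; 1)
  • {1,4,5,9}:  v_{1} + v_{4} + v_{5} + v_{9} = v_{2} — sig = (4; 1)

Sorted signature multiset PRS(X):
    |P|=2: 12 collections, coeffs (), (), (1), (1), (1), (1,1), (1,1), (1,1,1), (1,1,1), (1,1,2), (1,2), (1,2,2)
    |P|=3: 3 collections, coeffs (), (1), (1)
    |P|=4: 1 collection, coeffs (1)


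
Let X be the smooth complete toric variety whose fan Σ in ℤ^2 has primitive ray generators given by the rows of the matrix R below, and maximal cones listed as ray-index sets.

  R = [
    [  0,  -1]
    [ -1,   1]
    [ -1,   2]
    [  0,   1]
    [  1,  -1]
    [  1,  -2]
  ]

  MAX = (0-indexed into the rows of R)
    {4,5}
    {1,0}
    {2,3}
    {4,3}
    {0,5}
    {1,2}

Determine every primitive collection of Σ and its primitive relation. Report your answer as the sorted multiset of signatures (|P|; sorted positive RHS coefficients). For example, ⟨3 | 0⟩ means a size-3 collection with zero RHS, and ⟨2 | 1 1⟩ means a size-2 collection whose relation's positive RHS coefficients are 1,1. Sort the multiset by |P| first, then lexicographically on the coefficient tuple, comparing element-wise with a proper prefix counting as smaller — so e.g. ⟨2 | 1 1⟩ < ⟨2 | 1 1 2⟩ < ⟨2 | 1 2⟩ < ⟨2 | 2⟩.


Δ(Σ) — 6 vertices, 9 min non-faces:

  P={0,3}:  v_{0} + v_{3} = 0  so sig = ⟨2 | 0⟩
  P={1,4}:  v_{1} + v_{4} = 0  so sig = ⟨2 | 0⟩
  P={2,5}:  v_{2} + v_{5} = 0  so sig = ⟨2 | 0⟩
  P={0,2}:  v_{0} + v_{2} = v_{1}  so sig = ⟨2 | 1⟩
  P={0,4}:  v_{0} + v_{4} = v_{5}  so sig = ⟨2 | 1⟩
  P={1,3}:  v_{1} + v_{3} = v_{2}  so sig = ⟨2 | 1⟩
  P={1,5}:  v_{1} + v_{5} = v_{0}  so sig = ⟨2 | 1⟩
  P={2,4}:  v_{2} + v_{4} = v_{3}  so sig = ⟨2 | 1⟩
  P={3,5}:  v_{3} + v_{5} = v_{4}  so sig = ⟨2 | 1⟩

Hence PRS(X_Σ) =
{ ⟨2 | 0⟩ ×3,  ⟨2 | 1⟩ ×6 }


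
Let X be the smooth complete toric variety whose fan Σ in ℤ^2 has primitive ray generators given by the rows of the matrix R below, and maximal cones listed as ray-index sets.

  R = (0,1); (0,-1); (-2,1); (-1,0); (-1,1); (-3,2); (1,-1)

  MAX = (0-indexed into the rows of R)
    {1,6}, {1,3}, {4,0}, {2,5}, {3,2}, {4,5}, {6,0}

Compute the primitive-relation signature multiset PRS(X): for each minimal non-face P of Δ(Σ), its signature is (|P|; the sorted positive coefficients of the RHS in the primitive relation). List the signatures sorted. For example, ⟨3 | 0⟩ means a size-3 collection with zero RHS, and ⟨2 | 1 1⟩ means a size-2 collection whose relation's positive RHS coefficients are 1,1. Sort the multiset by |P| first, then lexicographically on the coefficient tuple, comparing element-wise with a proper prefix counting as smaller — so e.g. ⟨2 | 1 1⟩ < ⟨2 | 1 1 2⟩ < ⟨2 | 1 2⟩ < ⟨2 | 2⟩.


|primitive collections| = 14. Relations:

  P = {0,1}:  v_{0} + v_{1} = 0 — sig = ⟨2 | 0⟩
  P = {4,6}:  v_{4} + v_{6} = 0 — sig = ⟨2 | 0⟩
  P = {0,3}:  v_{0} + v_{3} = v_{4} — sig = ⟨2 | 1⟩
  P = {1,4}:  v_{1} + v_{4} = v_{3} — sig = ⟨2 | 1⟩
  P = {2,4}:  v_{2} + v_{4} = v_{5} — sig = ⟨2 | 1⟩
  P = {2,6}:  v_{2} + v_{6} = v_{3} — sig = ⟨2 | 1⟩
  P = {3,4}:  v_{3} + v_{4} = v_{2} — sig = ⟨2 | 1⟩
  P = {3,6}:  v_{3} + v_{6} = v_{1} — sig = ⟨2 | 1⟩
  P = {5,6}:  v_{5} + v_{6} = v_{2} — sig = ⟨2 | 1⟩
  P = {1,5}:  v_{1} + v_{5} = v_{2} + v_{3} — sig = ⟨2 | 1 1⟩
  P = {0,2}:  v_{0} + v_{2} = 2·v_{4} — sig = ⟨2 | 2⟩
  P = {1,2}:  v_{1} + v_{2} = 2·v_{3} — sig = ⟨2 | 2⟩
  P = {3,5}:  v_{3} + v_{5} = 2·v_{2} — sig = ⟨2 | 2⟩
  P = {0,5}:  v_{0} + v_{5} = 3·v_{4} — sig = ⟨2 | 3⟩

Signatures (|P|; sorted positive RHS coefficients), sorted:
[⟨2 | 0⟩, ⟨2 | 0⟩, ⟨2 | 1⟩, ⟨2 | 1⟩, ⟨2 | 1⟩, ⟨2 | 1⟩, ⟨2 | 1⟩, ⟨2 | 1⟩, ⟨2 | 1⟩, ⟨2 | 1 1⟩, ⟨2 | 2⟩, ⟨2 | 2⟩, ⟨2 | 2⟩, ⟨2 | 3⟩]


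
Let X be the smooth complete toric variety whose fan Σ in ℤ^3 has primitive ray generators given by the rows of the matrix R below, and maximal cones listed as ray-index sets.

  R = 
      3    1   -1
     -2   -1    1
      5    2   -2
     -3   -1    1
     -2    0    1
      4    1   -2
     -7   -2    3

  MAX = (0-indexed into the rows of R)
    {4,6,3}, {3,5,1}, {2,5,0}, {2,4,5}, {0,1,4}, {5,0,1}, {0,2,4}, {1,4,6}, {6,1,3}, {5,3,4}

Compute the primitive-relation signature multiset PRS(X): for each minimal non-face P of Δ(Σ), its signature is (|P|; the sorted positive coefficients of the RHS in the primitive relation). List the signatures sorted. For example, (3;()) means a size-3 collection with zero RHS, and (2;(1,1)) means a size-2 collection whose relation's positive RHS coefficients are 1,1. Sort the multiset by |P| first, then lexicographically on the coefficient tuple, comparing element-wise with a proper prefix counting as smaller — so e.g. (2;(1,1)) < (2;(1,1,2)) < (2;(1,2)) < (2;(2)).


Σ has 9 primitive collections:

  P = {0,3}:  v_{0} + v_{3} = 0  ⇒ sig = (2;())
  P = {1,2}:  v_{1} + v_{2} = v_{0}  ⇒ sig = (2;(1))
  P = {2,6}:  v_{2} + v_{6} = v_{4}  ⇒ sig = (2;(1))
  P = {5,6}:  v_{5} + v_{6} = v_{3}  ⇒ sig = (2;(1))
  P = {0,6}:  v_{0} + v_{6} = v_{1} + v_{4}  ⇒ sig = (2;(1,1))
  P = {2,3}:  v_{2} + v_{3} = v_{4} + v_{5}  ⇒ sig = (2;(1,1))
  P = {1,4,5}:  v_{1} + v_{4} + v_{5} = 0  ⇒ sig = (3;())
  P = {0,4,5}:  v_{0} + v_{4} + v_{5} = v_{2}  ⇒ sig = (3;(1))
  P = {1,3,4}:  v_{1} + v_{3} + v_{4} = v_{6}  ⇒ sig = (3;(1))

Hence PRS(X_Σ) =
    (2;())
    (2;(1))
    (2;(1))
    (2;(1))
    (2;(1,1))
    (2;(1,1))
    (3;())
    (3;(1))
    (3;(1))


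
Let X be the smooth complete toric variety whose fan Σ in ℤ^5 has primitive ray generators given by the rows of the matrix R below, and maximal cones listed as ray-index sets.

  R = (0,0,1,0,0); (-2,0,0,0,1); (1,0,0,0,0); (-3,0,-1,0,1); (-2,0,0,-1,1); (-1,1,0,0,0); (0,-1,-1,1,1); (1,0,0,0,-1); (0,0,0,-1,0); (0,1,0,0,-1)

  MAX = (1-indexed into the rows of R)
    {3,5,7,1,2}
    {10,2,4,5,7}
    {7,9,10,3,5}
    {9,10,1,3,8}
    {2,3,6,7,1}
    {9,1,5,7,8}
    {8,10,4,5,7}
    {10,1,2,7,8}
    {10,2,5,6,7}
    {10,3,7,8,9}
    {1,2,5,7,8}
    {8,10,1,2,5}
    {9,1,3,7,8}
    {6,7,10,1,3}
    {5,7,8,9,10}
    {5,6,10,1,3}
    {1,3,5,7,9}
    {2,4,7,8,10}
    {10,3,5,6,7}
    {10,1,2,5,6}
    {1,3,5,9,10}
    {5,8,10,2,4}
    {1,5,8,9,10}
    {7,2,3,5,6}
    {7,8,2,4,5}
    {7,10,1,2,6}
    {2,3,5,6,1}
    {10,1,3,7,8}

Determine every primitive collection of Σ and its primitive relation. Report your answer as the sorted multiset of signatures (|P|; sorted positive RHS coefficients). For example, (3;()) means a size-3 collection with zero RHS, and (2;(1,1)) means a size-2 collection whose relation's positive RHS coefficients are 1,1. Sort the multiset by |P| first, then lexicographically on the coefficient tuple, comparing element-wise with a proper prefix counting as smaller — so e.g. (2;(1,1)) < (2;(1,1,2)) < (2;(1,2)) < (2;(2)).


14 collections generate NE(X_Σ); each relation:

  P={2,9}:  v_{2} + v_{9} = v_{5}  →  sig = (2;(1))
  P={6,8}:  v_{6} + v_{8} = v_{10}  →  sig = (2;(1))
  P={3,4}:  v_{3} + v_{4} = v_{5} + v_{7} + v_{10}  →  sig = (2;(1,1,1))
  P={6,9}:  v_{6} + v_{9} = v_{3} + v_{5} + v_{10}  →  sig = (2;(1,1,1))
  P={4,6}:  v_{4} + v_{6} = v_{2} + v_{5} + v_{7} + 2·v_{10}  →  sig = (2;(1,1,1,2))
  P={4,9}:  v_{4} + v_{9} = 2·v_{5} + v_{7} + v_{8} + v_{10}  →  sig = (2;(1,1,1,2))
  P={1,4}:  v_{1} + v_{4} = 2·v_{2} + v_{8}  →  sig = (2;(1,2))
  P={2,3,8}:  v_{2} + v_{3} + v_{8} = 0  →  sig = (3;())
  P={2,3,10}:  v_{2} + v_{3} + v_{10} = v_{6}  →  sig = (3;(1))
  P={3,5,8}:  v_{3} + v_{5} + v_{8} = v_{9}  →  sig = (3;(1))
  P={1,7,9,10}:  v_{1} + v_{7} + v_{9} + v_{10} = 0  →  sig = (4;())
  P={1,5,7,10}:  v_{1} + v_{5} + v_{7} + v_{10} = v_{2}  →  sig = (4;(1))
  P={1,5,6,7}:  v_{1} + v_{5} + v_{6} + v_{7} = 2·v_{2} + v_{3}  →  sig = (4;(1,2))
  P={2,5,7,8,10}:  v_{2} + v_{5} + v_{7} + v_{8} + v_{10} = v_{4}  →  sig = (5;(1))

so the primitive-relation signature multiset is
{ (2;(1)) ×2,  (2;(1,1,1)) ×2,  (2;(1,1,1,2)) ×2,  (2;(1,2)),  (3;()),  (3;(1)) ×2,  (4;()),  (4;(1)),  (4;(1,2)),  (5;(1)) }


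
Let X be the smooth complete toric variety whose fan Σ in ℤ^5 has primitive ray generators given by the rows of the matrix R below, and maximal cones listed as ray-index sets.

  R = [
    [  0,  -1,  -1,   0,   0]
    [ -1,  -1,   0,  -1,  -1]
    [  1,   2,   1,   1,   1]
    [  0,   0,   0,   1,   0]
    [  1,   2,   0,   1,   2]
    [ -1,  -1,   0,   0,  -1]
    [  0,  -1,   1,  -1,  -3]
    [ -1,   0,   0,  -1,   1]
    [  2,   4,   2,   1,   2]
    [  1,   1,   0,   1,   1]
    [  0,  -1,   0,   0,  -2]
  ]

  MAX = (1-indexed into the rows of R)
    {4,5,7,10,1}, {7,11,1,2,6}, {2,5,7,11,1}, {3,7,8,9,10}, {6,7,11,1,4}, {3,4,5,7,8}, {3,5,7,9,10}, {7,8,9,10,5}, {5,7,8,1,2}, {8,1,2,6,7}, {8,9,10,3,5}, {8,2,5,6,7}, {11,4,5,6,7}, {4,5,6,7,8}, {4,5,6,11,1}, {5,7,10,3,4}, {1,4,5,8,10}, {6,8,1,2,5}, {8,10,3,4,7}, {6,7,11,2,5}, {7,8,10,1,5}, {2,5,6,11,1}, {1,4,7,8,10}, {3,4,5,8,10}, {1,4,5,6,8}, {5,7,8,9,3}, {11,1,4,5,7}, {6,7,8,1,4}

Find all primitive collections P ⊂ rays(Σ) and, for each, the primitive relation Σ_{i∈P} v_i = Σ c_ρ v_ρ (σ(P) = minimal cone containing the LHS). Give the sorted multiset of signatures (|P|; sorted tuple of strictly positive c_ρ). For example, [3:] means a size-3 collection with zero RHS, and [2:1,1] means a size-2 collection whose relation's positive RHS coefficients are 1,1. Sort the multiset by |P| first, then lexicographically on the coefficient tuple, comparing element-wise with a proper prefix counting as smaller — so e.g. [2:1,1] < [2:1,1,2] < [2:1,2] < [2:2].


18 minimal non-faces of Δ(Σ) (on 11 rays):

  {2,10}:  v_{2} + v_{10} = 0 ; sig = [2:]
  {1,3}:  v_{1} + v_{3} = v_{10} ; sig = [2:1]
  {2,4}:  v_{2} + v_{4} = v_{6} ; sig = [2:1]
  {6,10}:  v_{6} + v_{10} = v_{4} ; sig = [2:1]
  {8,11}:  v_{8} + v_{11} = v_{2} ; sig = [2:1]
  {3,11}:  v_{3} + v_{11} = v_{4} + v_{5} + v_{7} ; sig = [2:1,1,1]
  {9,11}:  v_{9} + v_{11} = v_{3} + v_{5} + v_{7} ; sig = [2:1,1,1]
  {2,3}:  v_{2} + v_{3} = v_{4} + v_{5} + v_{7} + v_{8} ; sig = [2:1,1,1,1]
  {2,9}:  v_{2} + v_{9} = v_{3} + v_{5} + v_{7} + v_{8} ; sig = [2:1,1,1,1]
  {10,11}:  v_{10} + v_{11} = v_{1} + v_{4} + v_{5} + v_{7} ; sig = [2:1,1,1,1]
  {6,9}:  v_{6} + v_{9} = v_{3} + v_{4} + v_{5} + v_{7} + v_{8} ; sig = [2:1,1,1,1,1]
  {1,9}:  v_{1} + v_{9} = v_{5} + v_{7} + v_{8} + 2·v_{10} ; sig = [2:1,1,1,2]
  {3,6}:  v_{3} + v_{6} = 2·v_{4} + v_{5} + v_{7} + v_{8} ; sig = [2:1,1,1,2]
  {4,9}:  v_{4} + v_{9} = 2·v_{3} ; sig = [2:2]
  {1,5,6,7}:  v_{1} + v_{5} + v_{6} + v_{7} = v_{11} ; sig = [4:1]
  {1,4,5,7,8}:  v_{1} + v_{4} + v_{5} + v_{7} + v_{8} = 0 ; sig = [5:]
  {3,5,7,8,10}:  v_{3} + v_{5} + v_{7} + v_{8} + v_{10} = v_{9} ; sig = [5:1]
  {4,5,7,8,10}:  v_{4} + v_{5} + v_{7} + v_{8} + v_{10} = v_{3} ; sig = [5:1]

Sorted signature multiset PRS(X):
[[2:], [2:1], [2:1], [2:1], [2:1], [2:1,1,1], [2:1,1,1], [2:1,1,1,1], [2:1,1,1,1], [2:1,1,1,1], [2:1,1,1,1,1], [2:1,1,1,2], [2:1,1,1,2], [2:2], [4:1], [5:], [5:1], [5:1]]


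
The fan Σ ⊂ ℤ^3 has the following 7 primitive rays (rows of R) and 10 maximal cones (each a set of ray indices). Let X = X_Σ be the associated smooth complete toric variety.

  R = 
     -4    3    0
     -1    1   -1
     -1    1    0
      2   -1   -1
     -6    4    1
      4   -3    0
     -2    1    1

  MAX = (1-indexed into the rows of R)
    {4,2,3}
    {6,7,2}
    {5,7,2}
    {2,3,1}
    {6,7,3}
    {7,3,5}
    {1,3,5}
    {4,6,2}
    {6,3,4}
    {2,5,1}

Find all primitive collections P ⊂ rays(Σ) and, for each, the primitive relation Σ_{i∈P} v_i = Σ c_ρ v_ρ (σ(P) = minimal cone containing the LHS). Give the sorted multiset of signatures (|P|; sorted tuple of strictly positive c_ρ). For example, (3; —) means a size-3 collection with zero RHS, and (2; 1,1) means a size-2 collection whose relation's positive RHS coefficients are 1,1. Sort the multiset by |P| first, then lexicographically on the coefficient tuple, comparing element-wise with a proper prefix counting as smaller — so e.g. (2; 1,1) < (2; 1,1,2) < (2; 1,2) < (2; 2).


The 9 primitive collections of Σ (r=7, n=3):

  {1,6}:  v_{1} + v_{6} = 0  ⇒ sig = (2; —)
  {4,7}:  v_{4} + v_{7} = 0  ⇒ sig = (2; —)
  {1,7}:  v_{1} + v_{7} = v_{5}  ⇒ sig = (2; 1)
  {4,5}:  v_{4} + v_{5} = v_{1}  ⇒ sig = (2; 1)
  {5,6}:  v_{5} + v_{6} = v_{7}  ⇒ sig = (2; 1)
  {1,4}:  v_{1} + v_{4} = v_{2} + v_{3}  ⇒ sig = (2; 1,1)
  {2,3,6}:  v_{2} + v_{3} + v_{6} = v_{4}  ⇒ sig = (3; 1)
  {2,3,7}:  v_{2} + v_{3} + v_{7} = v_{1}  ⇒ sig = (3; 1)
  {2,3,5}:  v_{2} + v_{3} + v_{5} = 2·v_{1}  ⇒ sig = (3; 2)

Sorted signature multiset PRS(X):
[(2; —), (2; —), (2; 1), (2; 1), (2; 1), (2; 1,1), (3; 1), (3; 1), (3; 2)]


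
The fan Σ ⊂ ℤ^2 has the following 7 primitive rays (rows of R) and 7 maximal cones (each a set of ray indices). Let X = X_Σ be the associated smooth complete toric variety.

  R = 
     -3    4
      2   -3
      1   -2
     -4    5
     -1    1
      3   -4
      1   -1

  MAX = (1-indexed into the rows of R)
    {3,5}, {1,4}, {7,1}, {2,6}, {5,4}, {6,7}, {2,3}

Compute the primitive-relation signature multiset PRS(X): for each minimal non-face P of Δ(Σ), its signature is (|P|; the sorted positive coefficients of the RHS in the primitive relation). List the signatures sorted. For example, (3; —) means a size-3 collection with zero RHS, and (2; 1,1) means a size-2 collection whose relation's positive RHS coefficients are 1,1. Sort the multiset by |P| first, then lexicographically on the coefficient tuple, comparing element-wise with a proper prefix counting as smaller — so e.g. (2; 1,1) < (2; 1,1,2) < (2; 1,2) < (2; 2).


Δ(Σ) — 7 vertices, 14 min non-faces:

  {1,6}:  v_{1} + v_{6} = 0 — sig = (2; —)
  {5,7}:  v_{5} + v_{7} = 0 — sig = (2; —)
  {1,2}:  v_{1} + v_{2} = v_{5} — sig = (2; 1)
  {1,5}:  v_{1} + v_{5} = v_{4} — sig = (2; 1)
  {2,5}:  v_{2} + v_{5} = v_{3} — sig = (2; 1)
  {2,7}:  v_{2} + v_{7} = v_{6} — sig = (2; 1)
  {3,7}:  v_{3} + v_{7} = v_{2} — sig = (2; 1)
  {4,6}:  v_{4} + v_{6} = v_{5} — sig = (2; 1)
  {4,7}:  v_{4} + v_{7} = v_{1} — sig = (2; 1)
  {5,6}:  v_{5} + v_{6} = v_{2} — sig = (2; 1)
  {1,3}:  v_{1} + v_{3} = 2·v_{5} — sig = (2; 2)
  {2,4}:  v_{2} + v_{4} = 2·v_{5} — sig = (2; 2)
  {3,6}:  v_{3} + v_{6} = 2·v_{2} — sig = (2; 2)
  {3,4}:  v_{3} + v_{4} = 3·v_{5} — sig = (2; 3)

so the primitive-relation signature multiset is
    |P|=2: 14 collections, coeffs (), (), (1), (1), (1), (1), (1), (1), (1), (1), (2), (2), (2), (3)


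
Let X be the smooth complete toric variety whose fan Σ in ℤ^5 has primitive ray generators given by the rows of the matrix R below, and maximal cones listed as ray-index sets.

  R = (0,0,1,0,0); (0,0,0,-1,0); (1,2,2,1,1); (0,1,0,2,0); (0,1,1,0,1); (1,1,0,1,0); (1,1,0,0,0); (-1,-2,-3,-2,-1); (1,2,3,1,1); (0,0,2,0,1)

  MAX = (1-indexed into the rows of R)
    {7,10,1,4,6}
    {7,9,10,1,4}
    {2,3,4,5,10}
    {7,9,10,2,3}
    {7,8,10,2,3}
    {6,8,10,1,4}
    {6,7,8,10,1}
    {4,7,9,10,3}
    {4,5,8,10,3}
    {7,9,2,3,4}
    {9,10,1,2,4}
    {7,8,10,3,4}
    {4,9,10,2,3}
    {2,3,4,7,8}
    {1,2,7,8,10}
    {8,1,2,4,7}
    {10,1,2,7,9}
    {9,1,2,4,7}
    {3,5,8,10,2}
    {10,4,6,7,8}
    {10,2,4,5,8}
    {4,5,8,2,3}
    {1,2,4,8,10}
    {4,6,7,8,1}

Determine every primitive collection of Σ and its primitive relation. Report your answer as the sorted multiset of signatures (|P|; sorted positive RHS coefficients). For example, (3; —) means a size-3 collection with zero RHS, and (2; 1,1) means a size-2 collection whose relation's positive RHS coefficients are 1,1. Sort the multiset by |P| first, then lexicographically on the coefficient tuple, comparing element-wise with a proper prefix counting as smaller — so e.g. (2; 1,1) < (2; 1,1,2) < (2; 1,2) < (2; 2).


The 12 primitive collections of Σ (r=10, n=5):

  P = {1,3}:  v_{1} + v_{3} = v_{9}  so sig = (2; 1)
  P = {2,6}:  v_{2} + v_{6} = v_{7}  so sig = (2; 1)
  P = {8,9}:  v_{8} + v_{9} = v_{2}  so sig = (2; 1)
  P = {5,6}:  v_{5} + v_{6} = v_{3} + v_{4} + v_{7} + v_{8} + v_{10}  so sig = (2; 1,1,1,1,1)
  P = {5,9}:  v_{5} + v_{9} = 2·v_{2} + v_{3} + v_{4} + v_{10}  so sig = (2; 1,1,1,2)
  P = {6,9}:  v_{6} + v_{9} = v_{1} + v_{4} + 2·v_{7} + v_{10}  so sig = (2; 1,1,1,2)
  P = {1,5}:  v_{1} + v_{5} = 2·v_{2} + v_{4} + v_{10}  so sig = (2; 1,1,2)
  P = {3,6}:  v_{3} + v_{6} = v_{4} + 2·v_{7} + v_{10}  so sig = (2; 1,1,2)
  P = {5,7}:  v_{5} + v_{7} = 2·v_{3} + v_{8}  so sig = (2; 1,2)
  P = {2,4,7,10}:  v_{2} + v_{4} + v_{7} + v_{10} = v_{3}  so sig = (4; 1)
  P = {1,4,7,8,10}:  v_{1} + v_{4} + v_{7} + v_{8} + v_{10} = 0  so sig = (5; —)
  P = {2,3,4,8,10}:  v_{2} + v_{3} + v_{4} + v_{8} + v_{10} = v_{5}  so sig = (5; 1)

so the primitive-relation signature multiset is
    |P|=2: 9 collections, coeffs (1), (1), (1), (1,1,1,1,1), (1,1,1,2), (1,1,1,2), (1,1,2), (1,1,2), (1,2)
    |P|=4: 1 collection, coeffs (1)
    |P|=5: 2 collections, coeffs (), (1)


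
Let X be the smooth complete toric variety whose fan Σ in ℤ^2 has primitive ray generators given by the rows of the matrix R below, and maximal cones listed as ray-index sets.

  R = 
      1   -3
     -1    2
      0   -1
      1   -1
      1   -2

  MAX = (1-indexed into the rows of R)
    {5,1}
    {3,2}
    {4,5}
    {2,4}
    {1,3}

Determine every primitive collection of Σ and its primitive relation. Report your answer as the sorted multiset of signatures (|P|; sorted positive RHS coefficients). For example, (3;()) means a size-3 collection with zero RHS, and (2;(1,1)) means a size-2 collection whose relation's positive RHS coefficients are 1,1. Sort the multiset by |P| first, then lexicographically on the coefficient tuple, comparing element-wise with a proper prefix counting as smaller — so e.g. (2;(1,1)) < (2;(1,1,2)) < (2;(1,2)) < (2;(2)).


Minimal non-faces — 5 found among 5 rays, 5 max cones:

  P = {2,5}:  v_{2} + v_{5} = 0  ⟹  sig = (2;())
  P = {1,2}:  v_{1} + v_{2} = v_{3}  ⟹  sig = (2;(1))
  P = {3,4}:  v_{3} + v_{4} = v_{5}  ⟹  sig = (2;(1))
  P = {3,5}:  v_{3} + v_{5} = v_{1}  ⟹  sig = (2;(1))
  P = {1,4}:  v_{1} + v_{4} = 2·v_{5}  ⟹  sig = (2;(2))

Hence PRS(X_Σ) =
    (2;())
    (2;(1))
    (2;(1))
    (2;(1))
    (2;(2))


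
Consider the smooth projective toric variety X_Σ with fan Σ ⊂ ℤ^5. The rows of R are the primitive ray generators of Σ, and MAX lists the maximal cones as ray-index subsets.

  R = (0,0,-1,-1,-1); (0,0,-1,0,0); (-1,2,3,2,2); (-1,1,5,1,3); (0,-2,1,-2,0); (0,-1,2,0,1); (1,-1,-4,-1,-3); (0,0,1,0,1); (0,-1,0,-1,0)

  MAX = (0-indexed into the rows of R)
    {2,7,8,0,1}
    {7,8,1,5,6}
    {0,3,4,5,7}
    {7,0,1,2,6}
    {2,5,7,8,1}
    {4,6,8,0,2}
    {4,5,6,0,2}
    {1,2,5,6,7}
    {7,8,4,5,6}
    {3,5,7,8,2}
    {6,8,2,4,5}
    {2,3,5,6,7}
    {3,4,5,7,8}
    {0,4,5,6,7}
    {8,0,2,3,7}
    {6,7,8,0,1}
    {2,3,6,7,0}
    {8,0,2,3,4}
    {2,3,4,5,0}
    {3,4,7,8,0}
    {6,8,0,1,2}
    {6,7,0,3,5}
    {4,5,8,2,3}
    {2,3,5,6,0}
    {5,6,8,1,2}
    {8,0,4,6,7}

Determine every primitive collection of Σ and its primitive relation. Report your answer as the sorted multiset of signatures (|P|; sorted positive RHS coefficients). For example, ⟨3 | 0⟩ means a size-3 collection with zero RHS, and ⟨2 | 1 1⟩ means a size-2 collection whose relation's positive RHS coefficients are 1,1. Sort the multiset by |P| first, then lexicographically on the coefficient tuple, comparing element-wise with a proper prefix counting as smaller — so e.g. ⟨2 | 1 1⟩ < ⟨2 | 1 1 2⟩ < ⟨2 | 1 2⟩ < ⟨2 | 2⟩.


Δ(Σ) — 9 vertices, 9 min non-faces:

  P={1,3}:  v_{1} + v_{3} = v_{2} + v_{7} + v_{8}  →  sig = ⟨2 | 1 1 1⟩
  P={1,4}:  v_{1} + v_{4} = 2·v_{8}  →  sig = ⟨2 | 2⟩
  P={0,1,5}:  v_{0} + v_{1} + v_{5} = v_{8}  →  sig = ⟨3 | 1⟩
  P={0,5,8}:  v_{0} + v_{5} + v_{8} = v_{4}  →  sig = ⟨3 | 1⟩
  P={2,4,7}:  v_{2} + v_{4} + v_{7} = v_{3} + v_{8}  →  sig = ⟨3 | 1 1⟩
  P={3,6,8}:  v_{3} + v_{6} + v_{8} = v_{0} + v_{5}  →  sig = ⟨3 | 1 1⟩
  P={3,4,6}:  v_{3} + v_{4} + v_{6} = 2·v_{0} + 2·v_{5}  →  sig = ⟨3 | 2 2⟩
  P={2,6,7,8}:  v_{2} + v_{6} + v_{7} + v_{8} = 0  →  sig = ⟨4 | 0⟩
  P={0,2,5,7}:  v_{0} + v_{2} + v_{5} + v_{7} = v_{3}  →  sig = ⟨4 | 1⟩

Hence PRS(X_Σ) =
    |P|=2: 2 collections, coeffs (1,1,1), (2)
    |P|=3: 5 collections, coeffs (1), (1), (1,1), (1,1), (2,2)
    |P|=4: 2 collections, coeffs (), (1)


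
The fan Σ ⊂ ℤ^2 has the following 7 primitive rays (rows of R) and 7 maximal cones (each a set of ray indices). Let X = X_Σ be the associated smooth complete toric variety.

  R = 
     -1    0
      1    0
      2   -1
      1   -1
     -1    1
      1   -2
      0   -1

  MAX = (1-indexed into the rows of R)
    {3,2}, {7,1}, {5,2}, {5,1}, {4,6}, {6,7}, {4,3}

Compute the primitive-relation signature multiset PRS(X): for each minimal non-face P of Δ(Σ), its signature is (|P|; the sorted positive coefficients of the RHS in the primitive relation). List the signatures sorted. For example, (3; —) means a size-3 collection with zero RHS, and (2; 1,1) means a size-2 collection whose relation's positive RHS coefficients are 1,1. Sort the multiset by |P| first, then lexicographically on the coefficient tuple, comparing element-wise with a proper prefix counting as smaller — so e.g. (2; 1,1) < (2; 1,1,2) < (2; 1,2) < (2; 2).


14 collections generate NE(X_Σ); each relation:

  • {1,2}:  v_{1} + v_{2} = 0 — sig = (2; —)
  • {4,5}:  v_{4} + v_{5} = 0 — sig = (2; —)
  • {1,3}:  v_{1} + v_{3} = v_{4} — sig = (2; 1)
  • {1,4}:  v_{1} + v_{4} = v_{7} — sig = (2; 1)
  • {2,4}:  v_{2} + v_{4} = v_{3} — sig = (2; 1)
  • {2,7}:  v_{2} + v_{7} = v_{4} — sig = (2; 1)
  • {3,5}:  v_{3} + v_{5} = v_{2} — sig = (2; 1)
  • {4,7}:  v_{4} + v_{7} = v_{6} — sig = (2; 1)
  • {5,6}:  v_{5} + v_{6} = v_{7} — sig = (2; 1)
  • {5,7}:  v_{5} + v_{7} = v_{1} — sig = (2; 1)
  • {1,6}:  v_{1} + v_{6} = 2·v_{7} — sig = (2; 2)
  • {2,6}:  v_{2} + v_{6} = 2·v_{4} — sig = (2; 2)
  • {3,7}:  v_{3} + v_{7} = 2·v_{4} — sig = (2; 2)
  • {3,6}:  v_{3} + v_{6} = 3·v_{4} — sig = (2; 3)

so the primitive-relation signature multiset is
    (2; —)
    (2; —)
    (2; 1)
    (2; 1)
    (2; 1)
    (2; 1)
    (2; 1)
    (2; 1)
    (2; 1)
    (2; 1)
    (2; 2)
    (2; 2)
    (2; 2)
    (2; 3)


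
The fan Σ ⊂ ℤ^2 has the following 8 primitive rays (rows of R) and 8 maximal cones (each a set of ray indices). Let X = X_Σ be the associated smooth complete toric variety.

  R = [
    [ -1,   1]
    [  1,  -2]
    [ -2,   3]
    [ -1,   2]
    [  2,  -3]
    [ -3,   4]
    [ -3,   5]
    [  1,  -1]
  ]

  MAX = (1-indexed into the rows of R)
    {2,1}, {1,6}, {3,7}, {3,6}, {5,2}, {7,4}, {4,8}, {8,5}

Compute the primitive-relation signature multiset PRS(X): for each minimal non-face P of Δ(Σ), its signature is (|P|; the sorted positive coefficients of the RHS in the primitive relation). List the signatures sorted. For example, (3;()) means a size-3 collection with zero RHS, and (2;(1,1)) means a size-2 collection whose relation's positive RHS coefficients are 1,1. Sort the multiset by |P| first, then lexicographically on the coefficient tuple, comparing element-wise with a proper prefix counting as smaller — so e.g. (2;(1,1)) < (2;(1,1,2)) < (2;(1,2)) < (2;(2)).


20 collections generate NE(X_Σ); each relation:

  P = {1,8}:  v_{1} + v_{8} = 0  →  sig = (2;())
  P = {2,4}:  v_{2} + v_{4} = 0  →  sig = (2;())
  P = {3,5}:  v_{3} + v_{5} = 0  →  sig = (2;())
  P = {1,3}:  v_{1} + v_{3} = v_{6}  →  sig = (2;(1))
  P = {1,4}:  v_{1} + v_{4} = v_{3}  →  sig = (2;(1))
  P = {1,5}:  v_{1} + v_{5} = v_{2}  →  sig = (2;(1))
  P = {2,3}:  v_{2} + v_{3} = v_{1}  →  sig = (2;(1))
  P = {2,7}:  v_{2} + v_{7} = v_{3}  →  sig = (2;(1))
  P = {2,8}:  v_{2} + v_{8} = v_{5}  →  sig = (2;(1))
  P = {3,4}:  v_{3} + v_{4} = v_{7}  →  sig = (2;(1))
  P = {3,8}:  v_{3} + v_{8} = v_{4}  →  sig = (2;(1))
  P = {4,5}:  v_{4} + v_{5} = v_{8}  →  sig = (2;(1))
  P = {5,6}:  v_{5} + v_{6} = v_{1}  →  sig = (2;(1))
  P = {5,7}:  v_{5} + v_{7} = v_{4}  →  sig = (2;(1))
  P = {6,8}:  v_{6} + v_{8} = v_{3}  →  sig = (2;(1))
  P = {1,7}:  v_{1} + v_{7} = 2·v_{3}  →  sig = (2;(2))
  P = {2,6}:  v_{2} + v_{6} = 2·v_{1}  →  sig = (2;(2))
  P = {4,6}:  v_{4} + v_{6} = 2·v_{3}  →  sig = (2;(2))
  P = {7,8}:  v_{7} + v_{8} = 2·v_{4}  →  sig = (2;(2))
  P = {6,7}:  v_{6} + v_{7} = 3·v_{3}  →  sig = (2;(3))

Signatures (|P|; sorted positive RHS coefficients), sorted:
    (2;())
    (2;())
    (2;())
    (2;(1))
    (2;(1))
    (2;(1))
    (2;(1))
    (2;(1))
    (2;(1))
    (2;(1))
    (2;(1))
    (2;(1))
    (2;(1))
    (2;(1))
    (2;(1))
    (2;(2))
    (2;(2))
    (2;(2))
    (2;(2))
    (2;(3))


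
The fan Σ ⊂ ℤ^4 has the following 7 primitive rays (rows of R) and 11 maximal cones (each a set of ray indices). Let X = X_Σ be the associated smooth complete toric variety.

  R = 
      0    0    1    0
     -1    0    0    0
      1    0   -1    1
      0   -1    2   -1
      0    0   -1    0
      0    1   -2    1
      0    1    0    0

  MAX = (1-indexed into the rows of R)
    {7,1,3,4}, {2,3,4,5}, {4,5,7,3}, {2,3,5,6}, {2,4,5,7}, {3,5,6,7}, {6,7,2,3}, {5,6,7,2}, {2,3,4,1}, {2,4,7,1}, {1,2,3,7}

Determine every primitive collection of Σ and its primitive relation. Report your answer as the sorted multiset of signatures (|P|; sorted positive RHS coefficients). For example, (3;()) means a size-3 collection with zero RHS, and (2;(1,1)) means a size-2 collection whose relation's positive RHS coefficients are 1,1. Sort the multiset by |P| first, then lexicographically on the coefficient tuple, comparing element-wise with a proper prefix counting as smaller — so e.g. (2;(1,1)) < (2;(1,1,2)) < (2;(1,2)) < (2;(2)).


The 5 primitive collections of Σ (r=7, n=4):

  P={1,5}:  v_{1} + v_{5} = 0  →  sig = (2;())
  P={4,6}:  v_{4} + v_{6} = 0  →  sig = (2;())
  P={1,6}:  v_{1} + v_{6} = v_{2} + v_{3} + v_{7}  →  sig = (2;(1,1,1))
  P={2,3,4,7}:  v_{2} + v_{3} + v_{4} + v_{7} = v_{1}  →  sig = (4;(1))
  P={2,3,5,7}:  v_{2} + v_{3} + v_{5} + v_{7} = v_{6}  →  sig = (4;(1))

Hence PRS(X_Σ) =
    (2;())
    (2;())
    (2;(1,1,1))
    (4;(1))
    (4;(1))


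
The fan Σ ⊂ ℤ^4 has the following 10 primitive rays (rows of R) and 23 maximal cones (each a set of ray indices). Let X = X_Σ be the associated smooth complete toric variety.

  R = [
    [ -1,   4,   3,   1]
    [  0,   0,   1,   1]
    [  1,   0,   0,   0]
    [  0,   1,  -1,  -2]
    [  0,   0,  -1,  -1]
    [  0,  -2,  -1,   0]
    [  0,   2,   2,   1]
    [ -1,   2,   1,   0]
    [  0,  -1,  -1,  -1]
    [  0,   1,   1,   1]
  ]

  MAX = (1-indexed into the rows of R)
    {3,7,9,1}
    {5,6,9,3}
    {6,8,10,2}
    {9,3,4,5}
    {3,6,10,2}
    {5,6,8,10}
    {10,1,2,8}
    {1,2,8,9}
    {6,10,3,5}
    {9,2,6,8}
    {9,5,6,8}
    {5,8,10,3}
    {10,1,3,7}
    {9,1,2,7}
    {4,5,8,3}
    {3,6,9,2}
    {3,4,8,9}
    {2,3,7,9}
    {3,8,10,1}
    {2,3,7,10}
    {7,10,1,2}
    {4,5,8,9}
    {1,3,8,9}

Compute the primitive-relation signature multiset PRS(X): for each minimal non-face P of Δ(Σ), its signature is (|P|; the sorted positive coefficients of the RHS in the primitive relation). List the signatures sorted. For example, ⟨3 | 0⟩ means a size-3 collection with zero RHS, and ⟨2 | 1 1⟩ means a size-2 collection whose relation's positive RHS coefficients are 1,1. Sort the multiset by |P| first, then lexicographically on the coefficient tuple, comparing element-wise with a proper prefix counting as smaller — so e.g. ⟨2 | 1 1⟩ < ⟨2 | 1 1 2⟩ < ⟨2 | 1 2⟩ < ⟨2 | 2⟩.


Δ(Σ) — 10 vertices, 16 min non-faces:

  • {2,5}:  v_{2} + v_{5} = 0  ⟹  sig = ⟨2 | 0⟩
  • {9,10}:  v_{9} + v_{10} = 0  ⟹  sig = ⟨2 | 0⟩
  • {6,7}:  v_{6} + v_{7} = v_{2}  ⟹  sig = ⟨2 | 1⟩
  • {7,8}:  v_{7} + v_{8} = v_{1}  ⟹  sig = ⟨2 | 1⟩
  • {1,6}:  v_{1} + v_{6} = v_{2} + v_{8}  ⟹  sig = ⟨2 | 1 1⟩
  • {4,6}:  v_{4} + v_{6} = v_{5} + v_{9}  ⟹  sig = ⟨2 | 1 1⟩
  • {5,7}:  v_{5} + v_{7} = v_{3} + v_{8}  ⟹  sig = ⟨2 | 1 1⟩
  • {2,4}:  v_{2} + v_{4} = v_{3} + v_{8} + v_{9}  ⟹  sig = ⟨2 | 1 1 1⟩
  • {4,10}:  v_{4} + v_{10} = v_{3} + v_{5} + v_{8}  ⟹  sig = ⟨2 | 1 1 1⟩
  • {1,5}:  v_{1} + v_{5} = v_{3} + 2·v_{8}  ⟹  sig = ⟨2 | 1 2⟩
  • {4,7}:  v_{4} + v_{7} = 2·v_{3} + 2·v_{8} + v_{9}  ⟹  sig = ⟨2 | 1 2 2⟩
  • {1,4}:  v_{1} + v_{4} = 2·v_{3} + 3·v_{8} + v_{9}  ⟹  sig = ⟨2 | 1 2 3⟩
  • {3,6,8}:  v_{3} + v_{6} + v_{8} = 0  ⟹  sig = ⟨3 | 0⟩
  • {2,3,8}:  v_{2} + v_{3} + v_{8} = v_{7}  ⟹  sig = ⟨3 | 1⟩
  • {1,2,3}:  v_{1} + v_{2} + v_{3} = 2·v_{7}  ⟹  sig = ⟨3 | 2⟩
  • {3,5,8,9}:  v_{3} + v_{5} + v_{8} + v_{9} = v_{4}  ⟹  sig = ⟨4 | 1⟩

Hence PRS(X_Σ) =
{ ⟨2 | 0⟩ ×2,  ⟨2 | 1⟩ ×2,  ⟨2 | 1 1⟩ ×3,  ⟨2 | 1 1 1⟩ ×2,  ⟨2 | 1 2⟩,  ⟨2 | 1 2 2⟩,  ⟨2 | 1 2 3⟩,  ⟨3 | 0⟩,  ⟨3 | 1⟩,  ⟨3 | 2⟩,  ⟨4 | 1⟩ }
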